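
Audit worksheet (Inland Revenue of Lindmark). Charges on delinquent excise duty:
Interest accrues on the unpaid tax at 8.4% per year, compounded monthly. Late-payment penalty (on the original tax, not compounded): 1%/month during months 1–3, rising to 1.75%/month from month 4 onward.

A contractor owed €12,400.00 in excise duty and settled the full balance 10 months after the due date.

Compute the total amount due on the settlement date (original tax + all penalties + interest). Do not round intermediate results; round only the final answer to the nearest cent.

Penalty, months 1–3: 3 × 1% × €12,400.00 = €372.00
Penalty, months 4–10: 7 × 1.75% × €12,400.00 = €1,519.00
Interest (8.4%/yr ÷ 12 = 0.7%/month): €12,400.00 × ((1 + 0.007)^10 − 1) = €895.8587…
Total = €12,400.00 + €1,891.0000 + €895.8587… = €15,186.86

€15,186.86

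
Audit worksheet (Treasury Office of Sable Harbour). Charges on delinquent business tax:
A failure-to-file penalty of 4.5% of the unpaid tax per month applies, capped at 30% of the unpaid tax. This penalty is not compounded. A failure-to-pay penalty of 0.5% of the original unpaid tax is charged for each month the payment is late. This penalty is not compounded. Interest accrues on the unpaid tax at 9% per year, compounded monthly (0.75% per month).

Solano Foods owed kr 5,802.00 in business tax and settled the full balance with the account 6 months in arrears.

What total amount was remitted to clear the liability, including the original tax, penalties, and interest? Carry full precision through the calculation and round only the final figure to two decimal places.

Failure-to-file: 6 × 4.5% × kr 5,802.00 = kr 1,566.54 (under the 30% cap)
Failure-to-pay penalty: 6 × 0.5% × kr 5,802.00 = kr 174.06
Interest: kr 5,802.00 × ((1 + 0.0075)^6 − 1) = kr 5,802.00 × 0.0458522… = kr 266.0347…
Total = kr 5,802.00 + kr 1,740.6000 + kr 266.0347… = kr 7,808.63

kr 7,808.63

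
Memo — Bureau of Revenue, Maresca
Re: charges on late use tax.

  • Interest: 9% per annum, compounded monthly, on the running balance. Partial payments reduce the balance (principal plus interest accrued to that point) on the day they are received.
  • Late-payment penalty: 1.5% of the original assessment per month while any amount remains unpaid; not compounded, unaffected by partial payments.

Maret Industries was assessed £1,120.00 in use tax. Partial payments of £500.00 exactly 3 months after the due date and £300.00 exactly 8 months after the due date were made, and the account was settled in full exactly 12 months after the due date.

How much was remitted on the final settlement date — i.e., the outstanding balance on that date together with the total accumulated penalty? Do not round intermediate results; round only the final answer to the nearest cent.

£582.78

Monthly rate = 9% ÷ 12 = 0.75%
Balance at month 3: £1,120.0000 × (1 + 0.0075)^3 = £1,145.3895…
After £500.00 payment: £1,145.3895… − £500.00 = £645.3895…
Balance at month 8: £645.3895… × (1 + 0.0075)^5 = £669.9573…
After £300.00 payment: £669.9573… − £300.00 = £369.9573…
Balance at month 12: £369.9573… × (1 + 0.0075)^4 = £381.1815…
Penalty: 12 × 1.5% × £1,120.00 = £201.60
Final settlement = outstanding balance + penalty = £381.1815… + £201.60 = £582.78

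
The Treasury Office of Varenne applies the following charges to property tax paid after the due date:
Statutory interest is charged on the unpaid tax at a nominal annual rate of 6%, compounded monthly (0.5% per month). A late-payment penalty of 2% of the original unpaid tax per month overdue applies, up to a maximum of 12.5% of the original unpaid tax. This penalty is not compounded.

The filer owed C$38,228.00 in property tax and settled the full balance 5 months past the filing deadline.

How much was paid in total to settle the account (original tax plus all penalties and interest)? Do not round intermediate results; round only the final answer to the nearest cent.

C$43,016.10

Penalty: 5 × 2% × C$38,228.00 = C$3,822.80 (below the 12.5% cap of C$4,778.50)
Interest: C$38,228.00 × ((1 + 0.005)^5 − 1) = C$38,228.00 × 0.0252513… = C$965.3049…
Total = C$38,228.00 + C$3,822.8000 + C$965.3049… = C$43,016.10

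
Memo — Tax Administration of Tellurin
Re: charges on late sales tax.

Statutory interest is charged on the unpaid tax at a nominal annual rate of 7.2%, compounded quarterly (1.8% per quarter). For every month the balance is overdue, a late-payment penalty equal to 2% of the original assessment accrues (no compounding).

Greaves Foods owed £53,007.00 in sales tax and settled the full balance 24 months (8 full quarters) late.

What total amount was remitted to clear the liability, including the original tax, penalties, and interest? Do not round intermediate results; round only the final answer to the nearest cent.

Late-payment penalty = 2% × £53,007.00 × 24 mo = £25,443.36
Interest: £53,007.00 × ((1 + 0.018)^8 − 1) = £53,007.00 × 0.1534060… = £8,131.5943…
Total = £53,007.00 + £25,443.3600 + £8,131.5943… = £86,581.95

£86,581.95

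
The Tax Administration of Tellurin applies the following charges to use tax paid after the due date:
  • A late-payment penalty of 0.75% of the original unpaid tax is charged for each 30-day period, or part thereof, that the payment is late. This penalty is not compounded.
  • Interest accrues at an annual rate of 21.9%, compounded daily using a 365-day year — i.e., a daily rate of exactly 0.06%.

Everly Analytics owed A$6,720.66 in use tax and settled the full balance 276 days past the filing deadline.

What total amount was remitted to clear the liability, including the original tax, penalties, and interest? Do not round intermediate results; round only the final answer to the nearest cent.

Penalty periods: ⌈276/30⌉ = 10; penalty = 10 × 0.75% × A$6,720.66 = A$504.05…
Interest: A$6,720.66 × ((1 + 0.0006)^276 − 1) = A$6,720.66 × 0.18004236… = A$1,210.0035…
Total = A$6,720.66 + A$504.0495 + A$1,210.0035… = A$8,434.71

A$8,434.71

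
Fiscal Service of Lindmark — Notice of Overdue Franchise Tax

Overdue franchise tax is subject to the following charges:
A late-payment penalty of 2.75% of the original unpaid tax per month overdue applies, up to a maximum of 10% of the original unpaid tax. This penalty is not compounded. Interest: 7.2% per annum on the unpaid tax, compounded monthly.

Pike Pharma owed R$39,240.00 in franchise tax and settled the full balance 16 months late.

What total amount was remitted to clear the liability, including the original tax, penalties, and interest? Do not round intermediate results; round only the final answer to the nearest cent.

Penalty (uncapped): 16 × 2.75% × R$39,240.00 = R$17,265.60; cap = 10% × R$39,240.00 = R$3,924.00 → penalty = R$3,924.00
Interest (7.2%/yr ÷ 12 = 0.6%/month): R$39,240.00 × ((1 + 0.006)^16 − 1) = R$3,941.3972…
Total = R$39,240.00 + R$3,924.0000 + R$3,941.3972… = R$47,105.40

R$47,105.40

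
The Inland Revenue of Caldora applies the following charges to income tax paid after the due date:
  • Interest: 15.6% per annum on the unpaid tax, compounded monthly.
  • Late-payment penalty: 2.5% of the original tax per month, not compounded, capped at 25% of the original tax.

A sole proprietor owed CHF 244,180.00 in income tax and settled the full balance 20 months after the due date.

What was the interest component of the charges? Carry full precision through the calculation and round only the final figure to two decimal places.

CHF 71,974.23

Interest (15.6%/yr ÷ 12 = 1.3%/month): CHF 244,180.00 × ((1 + 0.013)^20 − 1) = CHF 71,974.2298…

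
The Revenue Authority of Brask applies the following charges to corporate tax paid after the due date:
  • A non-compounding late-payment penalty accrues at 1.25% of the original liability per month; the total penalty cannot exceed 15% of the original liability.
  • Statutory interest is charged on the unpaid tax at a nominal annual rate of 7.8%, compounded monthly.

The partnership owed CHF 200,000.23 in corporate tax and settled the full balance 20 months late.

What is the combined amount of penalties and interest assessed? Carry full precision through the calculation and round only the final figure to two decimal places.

CHF 57,669.95

Penalty (uncapped): 20 × 1.25% × CHF 200,000.23 = CHF 50,000.06…; cap = 15% × CHF 200,000.23 = CHF 30,000.03… → penalty = CHF 30,000.03…
Interest (7.8%/yr ÷ 12 = 0.65%/month): CHF 200,000.23 × ((1 + 0.0065)^20 − 1) = CHF 27,669.9126…
Penalties + interest = CHF 30,000.0345 + CHF 27,669.9126… = CHF 57,669.95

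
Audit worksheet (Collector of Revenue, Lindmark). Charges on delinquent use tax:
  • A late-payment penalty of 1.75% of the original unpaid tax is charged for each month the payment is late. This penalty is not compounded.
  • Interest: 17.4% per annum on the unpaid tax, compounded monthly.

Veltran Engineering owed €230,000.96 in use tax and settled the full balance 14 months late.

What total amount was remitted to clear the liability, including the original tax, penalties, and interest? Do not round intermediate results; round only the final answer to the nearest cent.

Late-payment penalty: 14 × 1.75% × €230,000.96 = €56,350.24…
Interest (17.4%/yr ÷ 12 = 1.45%/month): €230,000.96 × ((1 + 0.0145)^14 − 1) = €51,356.4567…
Total = €230,000.96 + €56,350.2352 + €51,356.4567… = €337,707.65

€337,707.65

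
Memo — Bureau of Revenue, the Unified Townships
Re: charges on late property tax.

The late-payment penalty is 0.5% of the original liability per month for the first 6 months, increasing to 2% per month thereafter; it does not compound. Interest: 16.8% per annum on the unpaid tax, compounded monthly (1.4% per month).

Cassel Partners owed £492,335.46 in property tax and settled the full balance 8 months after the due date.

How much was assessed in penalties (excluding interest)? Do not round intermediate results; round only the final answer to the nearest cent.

£34,463.48

Penalty, months 1–6: 6 × 0.5% × £492,335.46 = £14,770.06…
Penalty, months 7–8: 2 × 2% × £492,335.46 = £19,693.42…
Total penalty = £14,770.06… + £19,693.42… = £34,463.48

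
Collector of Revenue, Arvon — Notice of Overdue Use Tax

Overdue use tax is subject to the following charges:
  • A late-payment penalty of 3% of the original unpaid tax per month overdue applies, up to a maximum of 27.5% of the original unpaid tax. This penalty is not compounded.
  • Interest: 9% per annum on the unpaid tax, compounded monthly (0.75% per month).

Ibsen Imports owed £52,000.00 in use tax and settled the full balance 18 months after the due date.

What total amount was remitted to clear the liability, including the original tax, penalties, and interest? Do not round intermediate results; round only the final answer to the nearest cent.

Penalty (uncapped): 18 × 3% × £52,000.00 = £28,080.00; cap = 27.5% × £52,000.00 = £14,300.00 → penalty = £14,300.00
Interest: £52,000.00 × ((1 + 0.0075)^18 − 1) = £52,000.00 × 0.1439604… = £7,485.9402…
Total = £52,000.00 + £14,300.0000 + £7,485.9402… = £73,785.94

£73,785.94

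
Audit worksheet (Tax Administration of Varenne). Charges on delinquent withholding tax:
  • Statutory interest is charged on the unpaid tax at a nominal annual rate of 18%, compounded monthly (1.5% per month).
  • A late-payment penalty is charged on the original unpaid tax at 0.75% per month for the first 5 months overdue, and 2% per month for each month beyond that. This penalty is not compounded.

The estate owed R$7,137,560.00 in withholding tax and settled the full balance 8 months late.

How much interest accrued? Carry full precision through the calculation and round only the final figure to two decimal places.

Interest: R$7,137,560.00 × ((1 + 0.015)^8 − 1) = R$7,137,560.00 × 0.1264926… = R$902,848.4264…

R$902,848.43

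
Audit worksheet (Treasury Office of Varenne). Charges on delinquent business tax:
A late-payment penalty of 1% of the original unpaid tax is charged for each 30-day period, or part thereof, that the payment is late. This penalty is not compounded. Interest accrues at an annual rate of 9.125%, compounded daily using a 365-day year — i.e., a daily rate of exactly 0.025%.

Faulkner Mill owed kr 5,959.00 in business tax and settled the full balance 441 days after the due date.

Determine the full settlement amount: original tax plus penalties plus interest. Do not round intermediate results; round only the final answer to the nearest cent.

kr 7,547.32

Penalty periods: ⌈441/30⌉ = 15; penalty = 15 × 1% × kr 5,959.00 = kr 893.85
Interest: kr 5,959.00 × ((1 + 0.00025)^441 − 1) = kr 5,959.00 × 0.11654179… = kr 694.4725…
Total = kr 5,959.00 + kr 893.8500 + kr 694.4725… = kr 7,547.32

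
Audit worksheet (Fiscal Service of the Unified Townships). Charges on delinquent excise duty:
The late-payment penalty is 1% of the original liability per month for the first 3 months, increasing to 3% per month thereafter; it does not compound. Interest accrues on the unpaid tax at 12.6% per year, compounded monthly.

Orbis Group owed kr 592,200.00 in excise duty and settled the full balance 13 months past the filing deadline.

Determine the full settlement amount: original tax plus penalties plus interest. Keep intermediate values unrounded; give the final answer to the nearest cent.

kr 873,755.24

Penalty, months 1–3: 3 × 1% × kr 592,200.00 = kr 17,766.00
Penalty, months 4–13: 10 × 3% × kr 592,200.00 = kr 177,660.00
Interest (12.6%/yr ÷ 12 = 1.05%/month): kr 592,200.00 × ((1 + 0.0105)^13 − 1) = kr 86,129.2353…
Total = kr 592,200.00 + kr 195,426.0000 + kr 86,129.2353… = kr 873,755.24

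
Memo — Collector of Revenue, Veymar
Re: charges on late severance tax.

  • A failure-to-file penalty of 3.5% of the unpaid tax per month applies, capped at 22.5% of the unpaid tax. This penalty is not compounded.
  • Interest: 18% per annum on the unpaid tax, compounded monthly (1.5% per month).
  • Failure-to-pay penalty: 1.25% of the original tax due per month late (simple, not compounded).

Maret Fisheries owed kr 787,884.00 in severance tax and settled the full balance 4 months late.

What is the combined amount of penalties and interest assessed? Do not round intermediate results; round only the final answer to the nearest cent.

kr 198,045.32

Failure-to-file: 4 × 3.5% × kr 787,884.00 = kr 110,303.76 (under the 22.5% cap)
Failure-to-pay penalty: 4 × 1.25% × kr 787,884.00 = kr 39,394.20
Interest: kr 787,884.00 × ((1 + 0.015)^4 − 1) = kr 787,884.00 × 0.0613636… = kr 48,347.3597…
Penalties + interest = kr 149,697.9600 + kr 48,347.3597… = kr 198,045.32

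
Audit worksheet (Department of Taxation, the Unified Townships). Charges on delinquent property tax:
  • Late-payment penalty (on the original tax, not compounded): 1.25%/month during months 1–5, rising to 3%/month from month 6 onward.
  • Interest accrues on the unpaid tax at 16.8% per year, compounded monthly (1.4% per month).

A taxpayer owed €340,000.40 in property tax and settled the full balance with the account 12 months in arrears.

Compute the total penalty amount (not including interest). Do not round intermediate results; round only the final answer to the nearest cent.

Penalty, months 1–5: 5 × 1.25% × €340,000.40 = €21,250.03…
Penalty, months 6–12: 7 × 3% × €340,000.40 = €71,400.08…
Total penalty = €21,250.03… + €71,400.08… = €92,650.11

€92,650.11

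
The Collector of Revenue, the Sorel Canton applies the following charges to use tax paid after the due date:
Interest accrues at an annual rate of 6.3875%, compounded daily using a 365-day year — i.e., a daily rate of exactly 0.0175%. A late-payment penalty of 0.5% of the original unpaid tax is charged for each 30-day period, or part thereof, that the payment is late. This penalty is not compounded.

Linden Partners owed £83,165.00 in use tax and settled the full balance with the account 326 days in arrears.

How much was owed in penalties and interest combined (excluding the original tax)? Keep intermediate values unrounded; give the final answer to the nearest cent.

£9,456.15

Penalty periods: ⌈326/30⌉ = 11; penalty = 11 × 0.5% × £83,165.00 = £4,574.08…
Interest: £83,165.00 × ((1 + 0.000175)^326 − 1) = £83,165.00 × 0.05870346… = £4,882.0733…
Penalties + interest = £4,574.0750 + £4,882.0733… = £9,456.15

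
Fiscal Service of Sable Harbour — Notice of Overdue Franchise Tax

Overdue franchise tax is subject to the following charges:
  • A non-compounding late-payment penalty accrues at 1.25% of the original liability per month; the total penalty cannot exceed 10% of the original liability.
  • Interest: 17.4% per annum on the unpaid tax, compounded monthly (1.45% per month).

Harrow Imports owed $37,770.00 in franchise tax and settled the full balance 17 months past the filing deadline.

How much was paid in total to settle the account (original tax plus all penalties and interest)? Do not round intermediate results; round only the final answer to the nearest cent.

$52,019.73

Penalty (uncapped): 17 × 1.25% × $37,770.00 = $8,026.13…; cap = 10% × $37,770.00 = $3,777.00 → penalty = $3,777.00
Interest: $37,770.00 × ((1 + 0.0145)^17 − 1) = $37,770.00 × 0.2772764… = $10,472.7280…
Total = $37,770.00 + $3,777.0000 + $10,472.7280… = $52,019.73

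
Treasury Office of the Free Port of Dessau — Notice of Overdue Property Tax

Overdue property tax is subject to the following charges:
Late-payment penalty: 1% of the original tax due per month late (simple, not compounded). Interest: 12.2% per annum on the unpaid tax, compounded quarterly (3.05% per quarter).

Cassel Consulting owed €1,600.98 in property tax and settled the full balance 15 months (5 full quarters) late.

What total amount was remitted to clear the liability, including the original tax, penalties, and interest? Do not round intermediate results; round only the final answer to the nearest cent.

€2,100.63

Late-payment penalty = 1% × €1,600.98 × 15 mo = €240.15…
Interest: €1,600.98 × ((1 + 0.0305)^5 − 1) = €1,600.98 × 0.1620906… = €259.5038…
Total = €1,600.98 + €240.1470 + €259.5038… = €2,100.63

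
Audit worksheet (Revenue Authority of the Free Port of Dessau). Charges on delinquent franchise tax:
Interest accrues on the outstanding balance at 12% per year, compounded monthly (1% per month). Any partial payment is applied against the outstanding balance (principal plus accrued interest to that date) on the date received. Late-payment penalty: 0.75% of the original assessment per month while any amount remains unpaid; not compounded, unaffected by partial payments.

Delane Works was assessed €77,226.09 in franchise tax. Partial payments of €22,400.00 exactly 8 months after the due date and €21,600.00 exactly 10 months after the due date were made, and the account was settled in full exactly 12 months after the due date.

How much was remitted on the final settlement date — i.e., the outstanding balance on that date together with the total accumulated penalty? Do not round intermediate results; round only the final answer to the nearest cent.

Balance at month 8: €77,226.0900 × (1 + 0.01)^8 = €83,624.7894…
After €22,400.00 payment: €83,624.7894… − €22,400.00 = €61,224.7894…
Balance at month 10: €61,224.7894… × (1 + 0.01)^2 = €62,455.4077…
After €21,600.00 payment: €62,455.4077… − €21,600.00 = €40,855.4077…
Balance at month 12: €40,855.4077… × (1 + 0.01)^2 = €41,676.6014…
Penalty: 12 × 0.75% × €77,226.09 = €6,950.35…
Final settlement = outstanding balance + penalty = €41,676.6014… + €6,950.35… = €48,626.95

€48,626.95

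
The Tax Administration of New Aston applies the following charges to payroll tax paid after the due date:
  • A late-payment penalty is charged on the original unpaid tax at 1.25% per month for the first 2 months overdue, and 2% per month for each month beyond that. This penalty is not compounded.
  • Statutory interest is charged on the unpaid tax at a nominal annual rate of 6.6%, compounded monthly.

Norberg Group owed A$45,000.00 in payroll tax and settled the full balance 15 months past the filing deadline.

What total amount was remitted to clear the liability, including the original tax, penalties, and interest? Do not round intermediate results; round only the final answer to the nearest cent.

A$61,683.89

Penalty, months 1–2: 2 × 1.25% × A$45,000.00 = A$1,125.00
Penalty, months 3–15: 13 × 2% × A$45,000.00 = A$11,700.00
Interest (6.6%/yr ÷ 12 = 0.55%/month): A$45,000.00 × ((1 + 0.0055)^15 − 1) = A$3,858.8947…
Total = A$45,000.00 + A$12,825.0000 + A$3,858.8947… = A$61,683.89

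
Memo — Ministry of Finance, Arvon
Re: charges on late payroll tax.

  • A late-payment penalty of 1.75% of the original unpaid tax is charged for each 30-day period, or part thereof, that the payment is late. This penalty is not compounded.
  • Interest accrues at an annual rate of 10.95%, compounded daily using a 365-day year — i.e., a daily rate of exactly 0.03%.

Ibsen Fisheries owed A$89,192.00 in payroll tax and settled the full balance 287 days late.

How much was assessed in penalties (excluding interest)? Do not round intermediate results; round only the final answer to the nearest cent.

Penalty periods: ⌈287/30⌉ = 10; penalty = 10 × 1.75% × A$89,192.00 = A$15,608.60

A$15,608.60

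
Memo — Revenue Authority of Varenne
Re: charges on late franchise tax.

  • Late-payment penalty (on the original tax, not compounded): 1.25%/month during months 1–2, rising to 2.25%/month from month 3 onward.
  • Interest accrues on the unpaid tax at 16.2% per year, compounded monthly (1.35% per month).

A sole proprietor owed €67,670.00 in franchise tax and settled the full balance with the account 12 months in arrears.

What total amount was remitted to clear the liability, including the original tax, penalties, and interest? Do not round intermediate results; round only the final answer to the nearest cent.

€96,401.77

Penalty, months 1–2: 2 × 1.25% × €67,670.00 = €1,691.75
Penalty, months 3–12: 10 × 2.25% × €67,670.00 = €15,225.75
Interest: €67,670.00 × ((1 + 0.0135)^12 − 1) = €67,670.00 × 0.1745866… = €11,814.2742…
Total = €67,670.00 + €16,917.5000 + €11,814.2742… = €96,401.77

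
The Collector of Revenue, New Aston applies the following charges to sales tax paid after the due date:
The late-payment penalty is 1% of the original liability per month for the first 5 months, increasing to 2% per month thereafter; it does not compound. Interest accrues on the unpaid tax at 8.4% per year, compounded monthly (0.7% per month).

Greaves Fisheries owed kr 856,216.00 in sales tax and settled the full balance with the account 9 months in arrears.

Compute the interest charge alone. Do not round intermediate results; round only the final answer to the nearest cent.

kr 55,476.90

Interest: kr 856,216.00 × ((1 + 0.007)^9 − 1) = kr 856,216.00 × 0.0647931… = kr 55,476.9032…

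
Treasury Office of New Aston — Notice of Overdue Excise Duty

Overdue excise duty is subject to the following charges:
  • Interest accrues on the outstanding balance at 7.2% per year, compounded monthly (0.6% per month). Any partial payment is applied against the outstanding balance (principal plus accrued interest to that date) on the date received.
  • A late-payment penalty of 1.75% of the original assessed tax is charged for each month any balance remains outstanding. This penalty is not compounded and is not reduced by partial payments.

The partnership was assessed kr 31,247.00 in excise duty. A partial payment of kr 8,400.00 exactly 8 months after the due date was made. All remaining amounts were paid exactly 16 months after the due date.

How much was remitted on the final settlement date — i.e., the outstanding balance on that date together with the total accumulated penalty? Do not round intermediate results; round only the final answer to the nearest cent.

kr 34,322.94

Balance at month 8: kr 31,247.0000 × (1 + 0.006)^8 = kr 32,778.7338…
After kr 8,400.00 payment: kr 32,778.7338… − kr 8,400.00 = kr 24,378.7338…
Balance at month 16: kr 24,378.7338… × (1 + 0.006)^8 = kr 25,573.7839…
Penalty: 16 × 1.75% × kr 31,247.00 = kr 8,749.16
Final settlement = outstanding balance + penalty = kr 25,573.7839… + kr 8,749.16 = kr 34,322.94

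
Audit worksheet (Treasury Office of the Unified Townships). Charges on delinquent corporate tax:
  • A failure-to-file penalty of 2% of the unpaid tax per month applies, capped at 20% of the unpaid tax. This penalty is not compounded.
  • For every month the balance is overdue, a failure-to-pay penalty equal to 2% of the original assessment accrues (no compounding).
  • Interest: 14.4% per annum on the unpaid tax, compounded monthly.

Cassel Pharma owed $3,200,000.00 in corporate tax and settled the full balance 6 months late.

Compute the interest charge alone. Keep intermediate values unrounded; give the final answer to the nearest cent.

Interest (14.4%/yr ÷ 12 = 1.2%/month): $3,200,000.00 × ((1 + 0.012)^6 − 1) = $237,423.5921…

$237,423.59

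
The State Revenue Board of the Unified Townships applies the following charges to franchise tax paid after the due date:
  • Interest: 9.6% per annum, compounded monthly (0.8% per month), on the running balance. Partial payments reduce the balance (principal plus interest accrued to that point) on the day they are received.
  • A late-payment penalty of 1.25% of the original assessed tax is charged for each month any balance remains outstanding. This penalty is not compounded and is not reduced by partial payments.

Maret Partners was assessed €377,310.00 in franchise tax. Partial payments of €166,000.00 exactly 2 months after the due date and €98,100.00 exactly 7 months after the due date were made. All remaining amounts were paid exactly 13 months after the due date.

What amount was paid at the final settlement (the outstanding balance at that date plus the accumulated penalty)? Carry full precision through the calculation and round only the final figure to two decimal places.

Balance at month 2: €377,310.0000 × (1 + 0.008)^2 = €383,371.1078…
After €166,000.00 payment: €383,371.1078… − €166,000.00 = €217,371.1078…
Balance at month 7: €217,371.1078… × (1 + 0.008)^5 = €226,206.1871…
After €98,100.00 payment: €226,206.1871… − €98,100.00 = €128,106.1871…
Balance at month 13: €128,106.1871… × (1 + 0.008)^6 = €134,379.5857…
Penalty: 13 × 1.25% × €377,310.00 = €61,312.88…
Final settlement = outstanding balance + penalty = €134,379.5857… + €61,312.88… = €195,692.46

€195,692.46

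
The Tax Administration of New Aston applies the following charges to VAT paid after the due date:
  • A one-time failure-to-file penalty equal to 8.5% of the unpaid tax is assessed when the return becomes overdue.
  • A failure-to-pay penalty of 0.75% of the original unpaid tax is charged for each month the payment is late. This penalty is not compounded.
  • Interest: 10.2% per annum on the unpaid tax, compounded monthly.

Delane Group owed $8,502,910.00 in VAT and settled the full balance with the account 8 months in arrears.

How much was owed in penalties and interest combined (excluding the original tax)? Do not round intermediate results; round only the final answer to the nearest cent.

Failure-to-file penalty: 8.5% × $8,502,910.00 = $722,747.35
Failure-to-pay penalty: 8 × 0.75% × $8,502,910.00 = $510,174.60
Interest (10.2%/yr ÷ 12 = 0.85%/month): $8,502,910.00 × ((1 + 0.0085)^8 − 1) = $595,694.8187…
Penalties + interest = $1,232,921.9500 + $595,694.8187… = $1,828,616.77

$1,828,616.77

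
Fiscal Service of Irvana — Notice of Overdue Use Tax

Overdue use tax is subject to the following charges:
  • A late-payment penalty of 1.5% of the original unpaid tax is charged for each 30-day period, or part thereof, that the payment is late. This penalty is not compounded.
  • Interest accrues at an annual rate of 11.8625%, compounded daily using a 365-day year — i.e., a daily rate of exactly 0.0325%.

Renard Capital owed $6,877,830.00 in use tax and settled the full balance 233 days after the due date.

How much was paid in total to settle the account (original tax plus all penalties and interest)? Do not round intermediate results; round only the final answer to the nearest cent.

Penalty periods: ⌈233/30⌉ = 8; penalty = 8 × 1.5% × $6,877,830.00 = $825,339.60
Interest: $6,877,830.00 × ((1 + 0.000325)^233 − 1) = $6,877,830.00 × 0.07865263… = $540,959.4174…
Total = $6,877,830.00 + $825,339.6000 + $540,959.4174… = $8,244,129.02

$8,244,129.02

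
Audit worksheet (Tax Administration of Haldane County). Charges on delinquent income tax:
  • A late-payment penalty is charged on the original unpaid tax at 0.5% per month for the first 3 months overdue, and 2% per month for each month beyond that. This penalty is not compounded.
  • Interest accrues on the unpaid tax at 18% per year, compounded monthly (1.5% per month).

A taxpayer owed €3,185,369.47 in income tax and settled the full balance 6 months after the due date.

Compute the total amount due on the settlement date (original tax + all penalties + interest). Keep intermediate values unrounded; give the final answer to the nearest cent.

Penalty, months 1–3: 3 × 0.5% × €3,185,369.47 = €47,780.54…
Penalty, months 4–6: 3 × 2% × €3,185,369.47 = €191,122.17…
Interest: €3,185,369.47 × ((1 + 0.015)^6 − 1) = €3,185,369.47 × 0.0934433… = €297,651.3201…
Total = €3,185,369.47 + €238,902.7103… + €297,651.3201… = €3,721,923.50

€3,721,923.50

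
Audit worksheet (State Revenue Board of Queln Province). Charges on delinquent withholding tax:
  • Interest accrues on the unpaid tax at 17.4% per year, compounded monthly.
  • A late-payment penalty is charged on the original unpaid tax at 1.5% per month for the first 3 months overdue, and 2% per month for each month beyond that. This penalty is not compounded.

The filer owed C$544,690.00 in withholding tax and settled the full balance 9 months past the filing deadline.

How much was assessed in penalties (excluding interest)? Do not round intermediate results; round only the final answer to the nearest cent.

Penalty, months 1–3: 3 × 1.5% × C$544,690.00 = C$24,511.05
Penalty, months 4–9: 6 × 2% × C$544,690.00 = C$65,362.80
Total penalty = C$24,511.05 + C$65,362.80 = C$89,873.85

C$89,873.85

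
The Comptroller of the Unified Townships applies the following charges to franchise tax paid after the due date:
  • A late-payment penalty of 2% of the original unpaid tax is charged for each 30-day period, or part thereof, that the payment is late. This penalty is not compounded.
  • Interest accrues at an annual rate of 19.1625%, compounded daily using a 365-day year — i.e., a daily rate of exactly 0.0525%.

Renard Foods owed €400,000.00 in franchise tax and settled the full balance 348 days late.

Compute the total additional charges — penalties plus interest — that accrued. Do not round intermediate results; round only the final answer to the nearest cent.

€176,158.67

Penalty periods: ⌈348/30⌉ = 12; penalty = 12 × 2% × €400,000.00 = €96,000.00
Interest: €400,000.00 × ((1 + 0.000525)^348 − 1) = €400,000.00 × 0.20039667… = €80,158.6668…
Penalties + interest = €96,000.0000 + €80,158.6668… = €176,158.67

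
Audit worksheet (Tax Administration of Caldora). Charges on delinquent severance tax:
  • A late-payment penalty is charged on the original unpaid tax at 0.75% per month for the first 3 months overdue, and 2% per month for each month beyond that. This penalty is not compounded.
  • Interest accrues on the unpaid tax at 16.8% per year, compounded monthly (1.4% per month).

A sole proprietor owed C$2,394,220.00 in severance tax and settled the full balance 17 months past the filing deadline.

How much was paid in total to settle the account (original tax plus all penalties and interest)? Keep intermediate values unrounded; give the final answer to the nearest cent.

Penalty, months 1–3: 3 × 0.75% × C$2,394,220.00 = C$53,869.95
Penalty, months 4–17: 14 × 2% × C$2,394,220.00 = C$670,381.60
Interest: C$2,394,220.00 × ((1 + 0.014)^17 − 1) = C$2,394,220.00 × 0.2666168… = C$638,339.2112…
Total = C$2,394,220.00 + C$724,251.5500 + C$638,339.2112… = C$3,756,810.76

C$3,756,810.76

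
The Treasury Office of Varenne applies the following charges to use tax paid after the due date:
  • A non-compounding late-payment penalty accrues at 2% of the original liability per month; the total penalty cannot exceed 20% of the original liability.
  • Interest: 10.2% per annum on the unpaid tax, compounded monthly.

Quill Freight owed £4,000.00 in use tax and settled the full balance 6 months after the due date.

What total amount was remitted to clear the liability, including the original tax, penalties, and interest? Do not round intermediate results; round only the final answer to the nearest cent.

Penalty: 6 × 2% × £4,000.00 = £480.00 (below the 20% cap of £800.00)
Interest (10.2%/yr ÷ 12 = 0.85%/month): £4,000.00 × ((1 + 0.0085)^6 − 1) = £208.3844…
Total = £4,000.00 + £480.0000 + £208.3844… = £4,688.38

£4,688.38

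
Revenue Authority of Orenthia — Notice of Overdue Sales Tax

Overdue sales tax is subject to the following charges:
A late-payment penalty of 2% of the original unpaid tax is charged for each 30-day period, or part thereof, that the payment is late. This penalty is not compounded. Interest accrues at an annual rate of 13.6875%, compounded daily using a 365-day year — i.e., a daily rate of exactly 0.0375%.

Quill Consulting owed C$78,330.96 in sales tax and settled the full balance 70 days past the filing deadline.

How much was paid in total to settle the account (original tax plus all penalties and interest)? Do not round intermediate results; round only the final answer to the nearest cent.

Penalty periods: ⌈70/30⌉ = 3; penalty = 3 × 2% × C$78,330.96 = C$4,699.86…
Interest: C$78,330.96 × ((1 + 0.000375)^70 − 1) = C$78,330.96 × 0.02659251… = C$2,083.0172…
Total = C$78,330.96 + C$4,699.8576 + C$2,083.0172… = C$85,113.83

C$85,113.83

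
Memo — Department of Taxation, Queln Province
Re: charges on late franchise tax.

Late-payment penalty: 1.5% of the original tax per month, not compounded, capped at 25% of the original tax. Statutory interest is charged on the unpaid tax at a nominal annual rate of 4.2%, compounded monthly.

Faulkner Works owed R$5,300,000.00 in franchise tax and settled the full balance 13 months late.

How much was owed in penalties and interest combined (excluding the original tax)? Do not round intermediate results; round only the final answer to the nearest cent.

Penalty: 13 × 1.5% × R$5,300,000.00 = R$1,033,500.00 (below the 25% cap of R$1,325,000.00)
Interest (4.2%/yr ÷ 12 = 0.35%/month): R$5,300,000.00 × ((1 + 0.0035)^13 − 1) = R$246,279.7122…
Penalties + interest = R$1,033,500.0000 + R$246,279.7122… = R$1,279,779.71

R$1,279,779.71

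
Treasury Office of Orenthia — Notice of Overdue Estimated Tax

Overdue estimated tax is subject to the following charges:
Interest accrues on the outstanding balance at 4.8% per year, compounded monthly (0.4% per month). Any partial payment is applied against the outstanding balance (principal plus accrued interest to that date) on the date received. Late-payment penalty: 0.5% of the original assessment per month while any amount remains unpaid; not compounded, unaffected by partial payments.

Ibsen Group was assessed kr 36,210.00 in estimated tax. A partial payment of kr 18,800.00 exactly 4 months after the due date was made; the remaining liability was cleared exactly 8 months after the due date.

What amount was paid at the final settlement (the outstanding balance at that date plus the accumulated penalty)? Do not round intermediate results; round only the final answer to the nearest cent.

Balance at month 4: kr 36,210.0000 × (1 + 0.004)^4 = kr 36,792.8454…
After kr 18,800.00 payment: kr 36,792.8454… − kr 18,800.00 = kr 17,992.8454…
Balance at month 8: kr 17,992.8454… × (1 + 0.004)^4 = kr 18,282.4629…
Penalty: 8 × 0.5% × kr 36,210.00 = kr 1,448.40
Final settlement = outstanding balance + penalty = kr 18,282.4629… + kr 1,448.40 = kr 19,730.86

kr 19,730.86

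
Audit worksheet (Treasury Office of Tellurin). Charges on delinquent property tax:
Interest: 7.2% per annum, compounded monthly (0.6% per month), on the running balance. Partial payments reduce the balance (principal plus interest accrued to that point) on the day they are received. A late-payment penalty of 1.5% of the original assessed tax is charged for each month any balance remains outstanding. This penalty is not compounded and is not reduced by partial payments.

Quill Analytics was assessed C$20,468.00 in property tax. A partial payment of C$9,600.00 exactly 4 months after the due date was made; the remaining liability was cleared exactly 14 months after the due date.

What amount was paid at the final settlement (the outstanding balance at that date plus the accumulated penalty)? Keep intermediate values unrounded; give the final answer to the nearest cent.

C$16,362.48

Balance at month 4: C$20,468.0000 × (1 + 0.006)^4 = C$20,963.6708…
After C$9,600.00 payment: C$20,963.6708… − C$9,600.00 = C$11,363.6708…
Balance at month 14: C$11,363.6708… × (1 + 0.006)^10 = C$12,064.1979…
Penalty: 14 × 1.5% × C$20,468.00 = C$4,298.28
Final settlement = outstanding balance + penalty = C$12,064.1979… + C$4,298.28 = C$16,362.48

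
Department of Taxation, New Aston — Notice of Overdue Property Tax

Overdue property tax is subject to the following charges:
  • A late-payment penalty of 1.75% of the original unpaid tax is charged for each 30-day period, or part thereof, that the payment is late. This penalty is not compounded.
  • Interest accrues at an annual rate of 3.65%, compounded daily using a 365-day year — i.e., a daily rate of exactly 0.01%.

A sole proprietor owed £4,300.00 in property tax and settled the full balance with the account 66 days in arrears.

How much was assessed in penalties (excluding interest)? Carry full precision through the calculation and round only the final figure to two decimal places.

£225.75

Penalty periods: ⌈66/30⌉ = 3; penalty = 3 × 1.75% × £4,300.00 = £225.75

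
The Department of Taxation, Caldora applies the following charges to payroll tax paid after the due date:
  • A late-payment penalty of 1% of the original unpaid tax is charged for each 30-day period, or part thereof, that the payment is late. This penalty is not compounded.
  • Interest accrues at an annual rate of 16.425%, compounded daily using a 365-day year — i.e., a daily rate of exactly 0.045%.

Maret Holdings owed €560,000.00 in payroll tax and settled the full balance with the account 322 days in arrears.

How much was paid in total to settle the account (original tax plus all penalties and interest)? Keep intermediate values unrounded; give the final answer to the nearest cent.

€708,896.33

Penalty periods: ⌈322/30⌉ = 11; penalty = 11 × 1% × €560,000.00 = €61,600.00
Interest: €560,000.00 × ((1 + 0.00045)^322 − 1) = €560,000.00 × 0.15588630… = €87,296.3269…
Total = €560,000.00 + €61,600.0000 + €87,296.3269… = €708,896.33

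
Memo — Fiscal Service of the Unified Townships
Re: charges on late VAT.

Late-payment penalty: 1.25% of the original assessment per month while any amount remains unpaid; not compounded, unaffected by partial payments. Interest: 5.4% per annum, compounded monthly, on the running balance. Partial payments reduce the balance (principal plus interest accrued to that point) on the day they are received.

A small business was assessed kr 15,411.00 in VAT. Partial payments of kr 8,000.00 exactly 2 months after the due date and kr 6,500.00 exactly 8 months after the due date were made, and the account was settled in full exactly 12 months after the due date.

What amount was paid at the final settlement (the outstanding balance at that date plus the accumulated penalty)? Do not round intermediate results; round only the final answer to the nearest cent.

Monthly rate = 5.4% ÷ 12 = 0.45%
Balance at month 2: kr 15,411.0000 × (1 + 0.0045)^2 = kr 15,550.0111…
After kr 8,000.00 payment: kr 15,550.0111… − kr 8,000.00 = kr 7,550.0111…
Balance at month 8: kr 7,550.0111… × (1 + 0.0045)^6 = kr 7,756.1685…
After kr 6,500.00 payment: kr 7,756.1685… − kr 6,500.00 = kr 1,256.1685…
Balance at month 12: kr 1,256.1685… × (1 + 0.0045)^4 = kr 1,278.9326…
Penalty: 12 × 1.25% × kr 15,411.00 = kr 2,311.65
Final settlement = outstanding balance + penalty = kr 1,278.9326… + kr 2,311.65 = kr 3,590.58

kr 3,590.58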